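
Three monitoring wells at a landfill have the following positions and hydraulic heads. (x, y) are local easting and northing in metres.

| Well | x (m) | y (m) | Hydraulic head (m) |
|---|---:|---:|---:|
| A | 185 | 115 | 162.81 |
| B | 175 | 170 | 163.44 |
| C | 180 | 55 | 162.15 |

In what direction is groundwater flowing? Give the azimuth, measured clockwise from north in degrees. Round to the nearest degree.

171°

Taking A as reference: B−A = (-10, 55, +0.63); C−A = (-5, -60, -0.66).
Determinant of the coordinate differences = (-10)·(-60) − (-5)·55 = 875.
∂h/∂x = [(+0.63)·(-60) − (-0.66)·55] / 875 = -0.001714
∂h/∂y = [(-10)·(-0.66) − (-5)·(+0.63)] / 875 = +0.01114
Flow direction (−∇h) has components (+0.001714 E, -0.01114 N).
Azimuth = atan2(E, N) = atan2(+0.001714, -0.01114) = 171.3° ≈ 171°.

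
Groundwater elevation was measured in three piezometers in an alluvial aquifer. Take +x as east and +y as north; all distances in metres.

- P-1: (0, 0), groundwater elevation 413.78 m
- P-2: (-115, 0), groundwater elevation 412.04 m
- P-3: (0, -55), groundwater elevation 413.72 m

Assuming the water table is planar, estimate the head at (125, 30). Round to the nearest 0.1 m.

∂h/∂x = (412.04 − 413.78) / (-115 − 0) = +0.01513
∂h/∂y = (413.72 − 413.78) / (-55 − 0) = +0.001091
h(125, 30) = 413.78 + (+0.01513)·(125) + (+0.001091)·(30) = 413.78 +1.891 +0.033 = 415.704 m.

415.7 m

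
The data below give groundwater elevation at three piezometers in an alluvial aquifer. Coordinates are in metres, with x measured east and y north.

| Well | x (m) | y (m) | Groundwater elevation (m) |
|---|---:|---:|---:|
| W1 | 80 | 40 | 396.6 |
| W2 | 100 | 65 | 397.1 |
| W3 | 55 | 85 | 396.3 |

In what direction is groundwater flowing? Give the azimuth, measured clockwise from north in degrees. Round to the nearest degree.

258°

Differences from W1: to W2 (Δx, Δy, Δh) = (20, 25, +0.5); to W3 = (-25, 45, -0.3).
Solve a·Δx + b·Δy = Δh: det = 20·45 − (-25)·25 = 1525.
∂h/∂x = [(+0.5)·45 − (-0.3)·25] / 1525 = +0.01967
∂h/∂y = [20·(-0.3) − (-25)·(+0.5)] / 1525 = +0.004262
Flow direction (−∇h) has components (-0.01967 E, -0.004262 N).
Azimuth = atan2(E, N) = atan2(-0.01967, -0.004262) = 257.8° ≈ 258°.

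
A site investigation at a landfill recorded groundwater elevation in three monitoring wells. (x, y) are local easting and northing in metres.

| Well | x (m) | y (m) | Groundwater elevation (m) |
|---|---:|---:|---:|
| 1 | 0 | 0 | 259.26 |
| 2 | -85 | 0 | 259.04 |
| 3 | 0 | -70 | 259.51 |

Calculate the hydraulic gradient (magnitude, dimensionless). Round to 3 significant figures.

0.00441

∂h/∂x = (259.04 − 259.26) / (-85 − 0) = +0.002588
∂h/∂y = (259.51 − 259.26) / (-70 − 0) = -0.003571
|∇h| = √(0.002588² + -0.003571²) = 0.00441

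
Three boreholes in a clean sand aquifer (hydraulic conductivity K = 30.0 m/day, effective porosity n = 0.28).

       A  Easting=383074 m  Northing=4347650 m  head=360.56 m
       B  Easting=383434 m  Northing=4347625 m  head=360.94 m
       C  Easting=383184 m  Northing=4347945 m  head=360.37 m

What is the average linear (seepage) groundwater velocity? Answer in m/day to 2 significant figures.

0.15 m/day

Taking A as reference: B−A = (360, -25, +0.38); C−A = (110, 295, -0.19).
Solve a·Δx + b·Δy = Δh: det = 360·295 − 110·(-25) = 108950.
∂h/∂x = [(+0.38)·295 − (-0.19)·(-25)] / 108950 = +0.0009853
∂h/∂y = [360·(-0.19) − 110·(+0.38)] / 108950 = -0.001011
|∇h| = √(0.0009853² + -0.001011²) = 0.001412
Seepage velocity v = K·i/n = 30.0 × 0.001412 / 0.28 = 0.1513 m/day.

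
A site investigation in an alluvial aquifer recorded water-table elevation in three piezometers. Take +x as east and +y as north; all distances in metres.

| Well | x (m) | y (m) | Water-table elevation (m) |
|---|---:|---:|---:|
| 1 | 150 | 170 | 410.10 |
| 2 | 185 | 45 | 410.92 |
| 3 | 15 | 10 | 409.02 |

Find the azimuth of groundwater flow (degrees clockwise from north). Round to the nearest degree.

Taking 1 as reference: 2−1 = (35, -125, +0.82); 3−1 = (-135, -160, -1.08).
Determinant of the coordinate differences = 35·(-160) − (-135)·(-125) = -22475.
∂h/∂x = [(+0.82)·(-160) − (-1.08)·(-125)] / -22475 = +0.01184
∂h/∂y = [35·(-1.08) − (-135)·(+0.82)] / -22475 = -0.003244
Flow direction (−∇h) has components (-0.01184 E, +0.003244 N).
Azimuth = atan2(E, N) = atan2(-0.01184, +0.003244) = 285.3° ≈ 285°.

285°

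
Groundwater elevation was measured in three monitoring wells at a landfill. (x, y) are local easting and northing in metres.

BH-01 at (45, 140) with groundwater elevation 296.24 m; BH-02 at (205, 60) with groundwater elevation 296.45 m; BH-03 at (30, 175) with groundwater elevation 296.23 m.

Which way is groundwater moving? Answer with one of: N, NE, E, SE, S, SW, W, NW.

Three-point gradient (reference BH-01): Δ to BH-02 = (160, -80, +0.21), Δ to BH-03 = (-15, 35, -0.01).
∂h/∂x = +0.001489, ∂h/∂y = +0.0003523 (det = 4400).
Flow = −∇h = (-0.001489 east, -0.0003523 north), which points west.

W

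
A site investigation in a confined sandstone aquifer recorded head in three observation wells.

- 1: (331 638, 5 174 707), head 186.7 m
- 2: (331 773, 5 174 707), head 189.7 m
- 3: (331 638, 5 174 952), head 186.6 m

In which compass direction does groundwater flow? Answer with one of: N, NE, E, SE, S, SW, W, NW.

W

∂h/∂x = (189.7 − 186.7) / (331773 − 331638) = +0.02222
∂h/∂y = (186.6 − 186.7) / (5174952 − 5174707) = -0.0004082
Flow = −∇h = (-0.02222 east, +0.0004082 north), which points west.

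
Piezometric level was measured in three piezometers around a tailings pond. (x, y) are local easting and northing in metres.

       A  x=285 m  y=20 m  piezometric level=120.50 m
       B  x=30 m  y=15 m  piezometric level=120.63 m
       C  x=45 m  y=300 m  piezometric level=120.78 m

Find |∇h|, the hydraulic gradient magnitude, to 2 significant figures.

Differences from A: to B (Δx, Δy, Δh) = (-255, -5, +0.13); to C = (-240, 280, +0.28).
Solve a·Δx + b·Δy = Δh: det = (-255)·280 − (-240)·(-5) = -72600.
∂h/∂x = [(+0.13)·280 − (+0.28)·(-5)] / -72600 = -0.0005207
∂h/∂y = [(-255)·(+0.28) − (-240)·(+0.13)] / -72600 = +0.0005537
|∇h| = √(-0.0005207² + 0.0005537²) = 0.0007601

0.00076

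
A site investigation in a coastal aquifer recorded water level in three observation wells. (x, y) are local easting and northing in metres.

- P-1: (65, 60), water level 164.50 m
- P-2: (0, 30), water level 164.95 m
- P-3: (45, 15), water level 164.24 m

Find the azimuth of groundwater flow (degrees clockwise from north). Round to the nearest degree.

133°

Differences from P-1: to P-2 (Δx, Δy, Δh) = (-65, -30, +0.45); to P-3 = (-20, -45, -0.26).
Solve a·Δx + b·Δy = Δh: det = (-65)·(-45) − (-20)·(-30) = 2325.
∂h/∂x = [(+0.45)·(-45) − (-0.26)·(-30)] / 2325 = -0.01206
∂h/∂y = [(-65)·(-0.26) − (-20)·(+0.45)] / 2325 = +0.01114
Flow direction (−∇h) has components (+0.01206 E, -0.01114 N).
Azimuth = atan2(E, N) = atan2(+0.01206, -0.01114) = 132.7° ≈ 133°.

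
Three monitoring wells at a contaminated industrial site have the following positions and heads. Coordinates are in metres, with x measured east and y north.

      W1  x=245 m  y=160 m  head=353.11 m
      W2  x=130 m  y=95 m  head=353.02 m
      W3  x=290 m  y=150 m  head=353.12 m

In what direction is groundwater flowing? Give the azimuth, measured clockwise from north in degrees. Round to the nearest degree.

208°

Taking W1 as reference: W2−W1 = (-115, -65, -0.09); W3−W1 = (45, -10, +0.01).
Solve a·Δx + b·Δy = Δh: det = (-115)·(-10) − 45·(-65) = 4075.
∂h/∂x = [(-0.09)·(-10) − (+0.01)·(-65)] / 4075 = +0.0003804
∂h/∂y = [(-115)·(+0.01) − 45·(-0.09)] / 4075 = +0.0007117
Flow direction (−∇h) has components (-0.0003804 E, -0.0007117 N).
Azimuth = atan2(E, N) = atan2(-0.0003804, -0.0007117) = 208.1° ≈ 208°.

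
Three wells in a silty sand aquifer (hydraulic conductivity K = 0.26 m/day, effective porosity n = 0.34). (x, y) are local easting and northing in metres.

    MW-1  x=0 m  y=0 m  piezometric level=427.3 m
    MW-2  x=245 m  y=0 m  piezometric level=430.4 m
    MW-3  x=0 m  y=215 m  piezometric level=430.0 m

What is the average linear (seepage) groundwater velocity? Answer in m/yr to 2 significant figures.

5.0 m/yr

∂h/∂x = (430.4 − 427.3) / (245 − 0) = +0.01265
∂h/∂y = (430.0 − 427.3) / (215 − 0) = +0.01256
|∇h| = √(0.01265² + 0.01256²) = 0.01783
Seepage velocity v = K·i/n = 0.26 × 0.01783 / 0.34 = 0.01363 m/day = 4.978 m/yr.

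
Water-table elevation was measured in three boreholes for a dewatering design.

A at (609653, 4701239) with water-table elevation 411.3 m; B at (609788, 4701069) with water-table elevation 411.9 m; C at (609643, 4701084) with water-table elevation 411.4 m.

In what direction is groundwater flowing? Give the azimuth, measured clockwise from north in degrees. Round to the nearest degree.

With h = a·x + b·y + c and A as origin, the differences give:
  135·a + (-170)·b = +0.6
  (-10)·a + (-155)·b = +0.1
Eliminate b (×(-155) and ×(-170), subtract): -22625·a = -76.00 → a = ∂h/∂x = +0.003359
Back-substitute: b = ∂h/∂y = -0.0008619.
Flow direction (−∇h) has components (-0.003359 E, +0.0008619 N).
Azimuth = atan2(E, N) = atan2(-0.003359, +0.0008619) = 284.4° ≈ 284°.

284°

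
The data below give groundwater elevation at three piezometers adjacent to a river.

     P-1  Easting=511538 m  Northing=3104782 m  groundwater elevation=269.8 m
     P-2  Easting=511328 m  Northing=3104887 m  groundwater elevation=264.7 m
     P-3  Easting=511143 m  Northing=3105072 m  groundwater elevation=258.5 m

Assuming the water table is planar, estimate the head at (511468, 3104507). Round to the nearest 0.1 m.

Taking P-1 as reference: P-2−P-1 = (-210, 105, -5.1); P-3−P-1 = (-395, 290, -11.3).
Solve a·Δx + b·Δy = Δh: det = (-210)·290 − (-395)·105 = -19425.
∂h/∂x = [(-5.1)·290 − (-11.3)·105] / -19425 = +0.01506
∂h/∂y = [(-210)·(-11.3) − (-395)·(-5.1)] / -19425 = -0.01846
h(511468, 3104507) = 269.8 + (+0.01506)·(-70) + (-0.01846)·(-275) = 269.8 -1.054 +5.075 = 273.821 m.

273.8 m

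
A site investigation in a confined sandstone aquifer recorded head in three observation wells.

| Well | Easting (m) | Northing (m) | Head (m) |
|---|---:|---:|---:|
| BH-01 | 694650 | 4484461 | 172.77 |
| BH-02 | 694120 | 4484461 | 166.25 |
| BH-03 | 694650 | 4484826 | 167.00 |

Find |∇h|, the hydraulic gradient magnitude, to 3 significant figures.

∂h/∂x = (166.25 − 172.77) / (694120 − 694650) = +0.01230
∂h/∂y = (167.00 − 172.77) / (4484826 − 4484461) = -0.01581
|∇h| = √(0.01230² + -0.01581²) = 0.02003

0.0200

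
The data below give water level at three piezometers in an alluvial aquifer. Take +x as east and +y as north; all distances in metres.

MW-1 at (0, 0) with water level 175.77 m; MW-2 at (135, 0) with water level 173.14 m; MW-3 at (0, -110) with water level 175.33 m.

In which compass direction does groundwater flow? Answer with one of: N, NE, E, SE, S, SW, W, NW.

E

∂h/∂x = (173.14 − 175.77) / (135 − 0) = -0.01948
∂h/∂y = (175.33 − 175.77) / (-110 − 0) = +0.004000
Flow = −∇h = (+0.01948 east, -0.004000 north), which points east.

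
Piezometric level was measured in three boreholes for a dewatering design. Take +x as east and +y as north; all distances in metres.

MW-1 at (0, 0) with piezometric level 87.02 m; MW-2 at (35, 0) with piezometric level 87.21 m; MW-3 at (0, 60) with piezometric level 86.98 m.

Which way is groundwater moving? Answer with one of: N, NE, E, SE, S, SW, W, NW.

∂h/∂x = (87.21 − 87.02) / (35 − 0) = +0.005429
∂h/∂y = (86.98 − 87.02) / (60 − 0) = -0.0006667
Flow = −∇h = (-0.005429 east, +0.0006667 north), which points west.

W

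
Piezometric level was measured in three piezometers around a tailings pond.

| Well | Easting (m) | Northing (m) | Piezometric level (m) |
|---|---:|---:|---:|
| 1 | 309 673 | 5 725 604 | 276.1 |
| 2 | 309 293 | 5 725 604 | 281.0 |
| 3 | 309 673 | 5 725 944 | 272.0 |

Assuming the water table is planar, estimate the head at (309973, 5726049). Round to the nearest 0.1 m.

266.9 m

∂h/∂x = (281.0 − 276.1) / (309293 − 309673) = -0.01289
∂h/∂y = (272.0 − 276.1) / (5725944 − 5725604) = -0.01206
h(309973, 5726049) = 276.1 + (-0.01289)·(300) + (-0.01206)·(445) = 276.1 -3.868 -5.366 = 266.865 m.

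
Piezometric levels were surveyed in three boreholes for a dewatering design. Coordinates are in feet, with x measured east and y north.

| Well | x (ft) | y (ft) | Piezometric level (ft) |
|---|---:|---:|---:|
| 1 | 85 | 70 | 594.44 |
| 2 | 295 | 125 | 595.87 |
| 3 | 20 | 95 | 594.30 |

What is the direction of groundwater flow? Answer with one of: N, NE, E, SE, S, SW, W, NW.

Taking 1 as reference: 2−1 = (210, 55, +1.43); 3−1 = (-65, 25, -0.14).
Determinant of the coordinate differences = 210·25 − (-65)·55 = 8825.
∂h/∂x = [(+1.43)·25 − (-0.14)·55] / 8825 = +0.004924
∂h/∂y = [210·(-0.14) − (-65)·(+1.43)] / 8825 = +0.007201
Flow = −∇h = (-0.004924 east, -0.007201 north), which points southwest.

SW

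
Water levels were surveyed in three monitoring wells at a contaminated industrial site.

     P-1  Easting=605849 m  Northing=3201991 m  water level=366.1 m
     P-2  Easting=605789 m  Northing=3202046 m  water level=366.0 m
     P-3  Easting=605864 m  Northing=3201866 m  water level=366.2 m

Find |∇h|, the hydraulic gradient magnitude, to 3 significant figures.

Differences from P-1: to P-2 (Δx, Δy, Δh) = (-60, 55, -0.1); to P-3 = (15, -125, +0.1).
Solve a·Δx + b·Δy = Δh: det = (-60)·(-125) − 15·55 = 6675.
∂h/∂x = [(-0.1)·(-125) − (+0.1)·55] / 6675 = +0.001049
∂h/∂y = [(-60)·(+0.1) − 15·(-0.1)] / 6675 = -0.0006742
|∇h| = √(0.001049² + -0.0006742²) = 0.001247

0.00125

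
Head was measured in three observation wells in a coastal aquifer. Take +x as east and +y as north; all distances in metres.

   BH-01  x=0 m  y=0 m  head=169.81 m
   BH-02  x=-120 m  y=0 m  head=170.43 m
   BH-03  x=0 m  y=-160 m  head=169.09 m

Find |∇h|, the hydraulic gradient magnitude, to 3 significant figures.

∂h/∂x = (170.43 − 169.81) / (-120 − 0) = -0.005167
∂h/∂y = (169.09 − 169.81) / (-160 − 0) = +0.004500
|∇h| = √(-0.005167² + 0.004500²) = 0.006852

0.00685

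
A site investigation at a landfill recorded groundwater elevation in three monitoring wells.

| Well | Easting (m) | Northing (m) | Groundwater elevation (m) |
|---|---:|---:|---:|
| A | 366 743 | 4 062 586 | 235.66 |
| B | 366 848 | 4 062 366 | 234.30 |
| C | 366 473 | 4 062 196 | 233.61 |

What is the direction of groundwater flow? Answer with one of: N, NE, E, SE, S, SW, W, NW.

With h = a·x + b·y + c and A as origin, the differences give:
  105·a + (-220)·b = -1.36
  (-270)·a + (-390)·b = -2.05
Eliminate b (×(-390) and ×(-220), subtract): -100350·a = 79.400 → a = ∂h/∂x = -0.0007912
Back-substitute: b = ∂h/∂y = +0.005804.
Flow = −∇h = (+0.0007912 east, -0.005804 north), which points south.

S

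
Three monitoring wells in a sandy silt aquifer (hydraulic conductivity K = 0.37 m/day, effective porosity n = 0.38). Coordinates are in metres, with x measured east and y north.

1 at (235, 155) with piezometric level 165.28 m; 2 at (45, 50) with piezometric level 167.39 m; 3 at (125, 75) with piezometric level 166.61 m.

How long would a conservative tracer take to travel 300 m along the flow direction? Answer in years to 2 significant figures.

86 years

Differences from 1: to 2 (Δx, Δy, Δh) = (-190, -105, +2.11); to 3 = (-110, -80, +1.33).
Solve a·Δx + b·Δy = Δh: det = (-190)·(-80) − (-110)·(-105) = 3650.
∂h/∂x = [(+2.11)·(-80) − (+1.33)·(-105)] / 3650 = -0.007986
∂h/∂y = [(-190)·(+1.33) − (-110)·(+2.11)] / 3650 = -0.005644
|∇h| = √(-0.007986² + -0.005644²) = 0.009779
Seepage velocity v = K·i/n = 0.37 × 0.009779 / 0.38 = 0.009522 m/day.
t = 300 / 0.009522 = 3.151e+04 days = 86.3 years.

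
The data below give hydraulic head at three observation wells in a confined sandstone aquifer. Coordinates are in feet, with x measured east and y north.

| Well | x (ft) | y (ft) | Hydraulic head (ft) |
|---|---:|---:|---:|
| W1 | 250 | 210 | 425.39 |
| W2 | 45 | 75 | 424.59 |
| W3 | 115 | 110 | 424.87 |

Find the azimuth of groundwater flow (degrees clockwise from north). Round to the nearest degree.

278°

Taking W1 as reference: W2−W1 = (-205, -135, -0.80); W3−W1 = (-135, -100, -0.52).
Determinant of the coordinate differences = (-205)·(-100) − (-135)·(-135) = 2275.
∂h/∂x = [(-0.80)·(-100) − (-0.52)·(-135)] / 2275 = +0.004308
∂h/∂y = [(-205)·(-0.52) − (-135)·(-0.80)] / 2275 = -0.0006154
Flow direction (−∇h) has components (-0.004308 E, +0.0006154 N).
Azimuth = atan2(E, N) = atan2(-0.004308, +0.0006154) = 278.1° ≈ 278°.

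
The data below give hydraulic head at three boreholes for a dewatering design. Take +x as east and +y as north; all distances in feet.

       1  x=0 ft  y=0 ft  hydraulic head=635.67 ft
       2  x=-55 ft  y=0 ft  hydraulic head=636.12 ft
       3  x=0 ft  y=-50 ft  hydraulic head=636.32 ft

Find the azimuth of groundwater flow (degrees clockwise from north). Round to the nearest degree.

032°

∂h/∂x = (636.12 − 635.67) / (-55 − 0) = -0.008182
∂h/∂y = (636.32 − 635.67) / (-50 − 0) = -0.01300
Flow direction (−∇h) has components (+0.008182 E, +0.01300 N).
Azimuth = atan2(E, N) = atan2(+0.008182, +0.01300) = 32.2° ≈ 032°.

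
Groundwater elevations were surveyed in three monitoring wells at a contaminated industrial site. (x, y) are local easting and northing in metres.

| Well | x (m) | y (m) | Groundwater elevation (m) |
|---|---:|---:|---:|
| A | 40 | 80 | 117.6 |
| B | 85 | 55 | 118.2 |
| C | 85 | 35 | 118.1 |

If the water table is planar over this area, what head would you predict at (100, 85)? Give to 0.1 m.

Taking A as reference: B−A = (45, -25, +0.6); C−A = (45, -45, +0.5).
Determinant of the coordinate differences = 45·(-45) − 45·(-25) = -900.
∂h/∂x = [(+0.6)·(-45) − (+0.5)·(-25)] / -900 = +0.01611
∂h/∂y = [45·(+0.5) − 45·(+0.6)] / -900 = +0.005000
h(100, 85) = 117.6 + (+0.01611)·(60) + (+0.005000)·(5) = 117.6 +0.967 +0.025 = 118.592 m.

118.6 m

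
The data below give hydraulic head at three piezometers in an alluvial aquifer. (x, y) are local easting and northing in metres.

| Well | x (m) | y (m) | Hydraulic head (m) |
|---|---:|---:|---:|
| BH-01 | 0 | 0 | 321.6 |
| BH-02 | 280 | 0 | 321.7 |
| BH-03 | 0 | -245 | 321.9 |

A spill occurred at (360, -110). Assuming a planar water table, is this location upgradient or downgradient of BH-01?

upgradient

∂h/∂x = (321.7 − 321.6) / (280 − 0) = +0.0003571
∂h/∂y = (321.9 − 321.6) / (-245 − 0) = -0.001224
Head at (360, -110) = 321.6 + (+0.0003571)·(360) + (-0.001224)·(-110) = 321.86 m.
That is higher than the 321.6 m at BH-01, so the point is upgradient.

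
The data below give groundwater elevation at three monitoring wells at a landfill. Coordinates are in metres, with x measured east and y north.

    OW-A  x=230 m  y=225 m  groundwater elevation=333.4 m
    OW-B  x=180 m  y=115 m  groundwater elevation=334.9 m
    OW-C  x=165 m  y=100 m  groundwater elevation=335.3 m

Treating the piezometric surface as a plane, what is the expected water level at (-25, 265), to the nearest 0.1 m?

339.4 m

Three-point gradient (reference OW-A): Δ to OW-B = (-50, -110, +1.5), Δ to OW-C = (-65, -125, +1.9).
∂h/∂x = -0.02389, ∂h/∂y = -0.002778 (det = -900).
h(-25, 265) = 333.4 + (-0.02389)·(-255) + (-0.002778)·(40) = 333.4 +6.092 -0.111 = 339.381 m.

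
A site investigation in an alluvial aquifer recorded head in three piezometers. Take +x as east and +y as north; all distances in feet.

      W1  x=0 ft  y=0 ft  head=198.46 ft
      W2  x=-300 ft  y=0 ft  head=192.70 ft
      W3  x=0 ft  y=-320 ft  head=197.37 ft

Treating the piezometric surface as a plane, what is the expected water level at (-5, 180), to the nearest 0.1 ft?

199.0 ft

∂h/∂x = (192.70 − 198.46) / (-300 − 0) = +0.01920
∂h/∂y = (197.37 − 198.46) / (-320 − 0) = +0.003406
h(-5, 180) = 198.46 + (+0.01920)·(-5) + (+0.003406)·(180) = 198.46 -0.096 +0.613 = 198.977 ft.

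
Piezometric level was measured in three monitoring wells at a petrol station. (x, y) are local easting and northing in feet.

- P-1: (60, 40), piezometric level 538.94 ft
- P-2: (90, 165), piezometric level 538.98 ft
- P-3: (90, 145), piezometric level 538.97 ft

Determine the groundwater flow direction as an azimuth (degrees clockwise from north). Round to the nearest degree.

Three-point gradient (reference P-1): Δ to P-2 = (30, 125, +0.04), Δ to P-3 = (30, 105, +0.03).
∂h/∂x = -0.0007500, ∂h/∂y = +0.0005000 (det = -600).
Flow direction (−∇h) has components (+0.0007500 E, -0.0005000 N).
Azimuth = atan2(E, N) = atan2(+0.0007500, -0.0005000) = 123.7° ≈ 124°.

124°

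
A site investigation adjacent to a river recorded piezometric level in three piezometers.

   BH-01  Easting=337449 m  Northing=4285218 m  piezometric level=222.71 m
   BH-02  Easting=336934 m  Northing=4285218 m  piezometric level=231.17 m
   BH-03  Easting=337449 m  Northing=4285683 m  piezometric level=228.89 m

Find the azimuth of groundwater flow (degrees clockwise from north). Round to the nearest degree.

129°

∂h/∂x = (231.17 − 222.71) / (336934 − 337449) = -0.01643
∂h/∂y = (228.89 − 222.71) / (4285683 − 4285218) = +0.01329
Flow direction (−∇h) has components (+0.01643 E, -0.01329 N).
Azimuth = atan2(E, N) = atan2(+0.01643, -0.01329) = 129.0° ≈ 129°.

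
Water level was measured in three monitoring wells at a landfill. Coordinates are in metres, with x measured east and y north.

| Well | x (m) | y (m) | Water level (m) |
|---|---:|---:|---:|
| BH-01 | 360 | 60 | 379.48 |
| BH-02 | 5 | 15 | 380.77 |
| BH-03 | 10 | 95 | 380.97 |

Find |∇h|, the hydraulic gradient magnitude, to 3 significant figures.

With h = a·x + b·y + c and BH-01 as origin, the differences give:
  (-355)·a + (-45)·b = +1.29
  (-350)·a + 35·b = +1.49
Eliminate b (×35 and ×(-45), subtract): -28175·a = 112.200 → a = ∂h/∂x = -0.003982
Back-substitute: b = ∂h/∂y = +0.002749.
|∇h| = √(-0.003982² + 0.002749²) = 0.004839

0.00484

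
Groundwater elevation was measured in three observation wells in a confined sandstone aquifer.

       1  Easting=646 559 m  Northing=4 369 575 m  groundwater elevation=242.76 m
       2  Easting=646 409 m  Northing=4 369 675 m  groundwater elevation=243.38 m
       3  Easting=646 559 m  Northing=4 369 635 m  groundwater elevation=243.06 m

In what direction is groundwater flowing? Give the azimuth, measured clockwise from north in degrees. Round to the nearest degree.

Differences from 1: to 2 (Δx, Δy, Δh) = (-150, 100, +0.62); to 3 = (0, 60, +0.30).
Determinant of the coordinate differences = (-150)·60 − 0·100 = -9000.
∂h/∂x = [(+0.62)·60 − (+0.30)·100] / -9000 = -0.0008000
∂h/∂y = [(-150)·(+0.30) − 0·(+0.62)] / -9000 = +0.005000
Flow direction (−∇h) has components (+0.0008000 E, -0.005000 N).
Azimuth = atan2(E, N) = atan2(+0.0008000, -0.005000) = 170.9° ≈ 171°.

171°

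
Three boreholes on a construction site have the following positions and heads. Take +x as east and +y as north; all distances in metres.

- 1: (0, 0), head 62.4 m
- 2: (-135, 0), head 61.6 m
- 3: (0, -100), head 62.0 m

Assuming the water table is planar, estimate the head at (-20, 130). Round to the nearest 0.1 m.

∂h/∂x = (61.6 − 62.4) / (-135 − 0) = +0.005926
∂h/∂y = (62.0 − 62.4) / (-100 − 0) = +0.004000
h(-20, 130) = 62.4 + (+0.005926)·(-20) + (+0.004000)·(130) = 62.4 -0.119 +0.520 = 62.801 m.

62.8 m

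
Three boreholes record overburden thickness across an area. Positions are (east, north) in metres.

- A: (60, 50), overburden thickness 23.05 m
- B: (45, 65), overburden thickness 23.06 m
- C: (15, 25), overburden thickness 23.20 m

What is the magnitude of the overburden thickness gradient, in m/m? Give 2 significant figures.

Differences from A: to B (Δx, Δy, Δh) = (-15, 15, +0.01); to C = (-45, -25, +0.15).
Solve a·Δx + b·Δy = Δd: det = (-15)·(-25) − (-45)·15 = 1050.
∂d/∂x = [(+0.01)·(-25) − (+0.15)·15] / 1050 = -0.002381
∂d/∂y = [(-15)·(+0.15) − (-45)·(+0.01)] / 1050 = -0.001714
|∇f| = √(-0.002381² + -0.001714²) = 0.002934 m/m

0.0029 m/m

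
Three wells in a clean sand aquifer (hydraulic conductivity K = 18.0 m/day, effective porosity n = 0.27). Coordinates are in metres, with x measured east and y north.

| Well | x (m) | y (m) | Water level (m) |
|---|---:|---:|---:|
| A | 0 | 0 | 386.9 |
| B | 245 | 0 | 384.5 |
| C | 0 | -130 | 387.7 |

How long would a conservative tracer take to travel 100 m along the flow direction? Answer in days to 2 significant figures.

130 days

∂h/∂x = (384.5 − 386.9) / (245 − 0) = -0.009796
∂h/∂y = (387.7 − 386.9) / (-130 − 0) = -0.006154
|∇h| = √(-0.009796² + -0.006154²) = 0.01157
Seepage velocity v = K·i/n = 18.0 × 0.01157 / 0.27 = 0.7713 m/day.
t = 100 / 0.7713 = 129.7 days.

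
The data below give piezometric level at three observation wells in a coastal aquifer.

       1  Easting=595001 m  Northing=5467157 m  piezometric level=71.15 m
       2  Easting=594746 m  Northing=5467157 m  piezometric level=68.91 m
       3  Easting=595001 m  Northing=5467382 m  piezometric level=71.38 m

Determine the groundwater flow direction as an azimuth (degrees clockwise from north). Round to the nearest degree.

∂h/∂x = (68.91 − 71.15) / (594746 − 595001) = +0.008784
∂h/∂y = (71.38 − 71.15) / (5467382 − 5467157) = +0.001022
Flow direction (−∇h) has components (-0.008784 E, -0.001022 N).
Azimuth = atan2(E, N) = atan2(-0.008784, -0.001022) = 263.4° ≈ 263°.

263°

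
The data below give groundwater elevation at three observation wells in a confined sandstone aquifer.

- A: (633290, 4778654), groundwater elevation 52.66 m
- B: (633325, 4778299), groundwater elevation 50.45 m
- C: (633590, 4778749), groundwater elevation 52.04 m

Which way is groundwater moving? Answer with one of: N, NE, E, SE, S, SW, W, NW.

SE

With h = a·x + b·y + c and A as origin, the differences give:
  35·a + (-355)·b = -2.21
  300·a + 95·b = -0.62
Eliminate b (×95 and ×(-355), subtract): 109825·a = -430.050 → a = ∂h/∂x = -0.003916
Back-substitute: b = ∂h/∂y = +0.005839.
Flow = −∇h = (+0.003916 east, -0.005839 north), which points southeast.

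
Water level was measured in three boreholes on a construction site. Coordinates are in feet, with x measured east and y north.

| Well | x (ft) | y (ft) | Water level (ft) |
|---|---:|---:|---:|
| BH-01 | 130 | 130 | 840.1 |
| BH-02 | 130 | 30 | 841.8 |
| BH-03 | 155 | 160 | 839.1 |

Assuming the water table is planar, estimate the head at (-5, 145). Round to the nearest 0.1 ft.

842.5 ft

With h = a·x + b·y + c and BH-01 as origin, the differences give:
  0·a + (-100)·b = +1.7
  25·a + 30·b = -1.0
Eliminate b (×30 and ×(-100), subtract): 2500·a = -49.00 → a = ∂h/∂x = -0.01960
Back-substitute: b = ∂h/∂y = -0.01700.
h(-5, 145) = 840.1 + (-0.01960)·(-135) + (-0.01700)·(15) = 840.1 +2.646 -0.255 = 842.491 ft.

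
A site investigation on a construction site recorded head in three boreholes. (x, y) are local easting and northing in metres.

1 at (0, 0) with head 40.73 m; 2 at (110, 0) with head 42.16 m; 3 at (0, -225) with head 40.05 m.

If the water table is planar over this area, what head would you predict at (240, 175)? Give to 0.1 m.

∂h/∂x = (42.16 − 40.73) / (110 − 0) = +0.01300
∂h/∂y = (40.05 − 40.73) / (-225 − 0) = +0.003022
h(240, 175) = 40.73 + (+0.01300)·(240) + (+0.003022)·(175) = 40.73 +3.120 +0.529 = 44.379 m.

44.4 m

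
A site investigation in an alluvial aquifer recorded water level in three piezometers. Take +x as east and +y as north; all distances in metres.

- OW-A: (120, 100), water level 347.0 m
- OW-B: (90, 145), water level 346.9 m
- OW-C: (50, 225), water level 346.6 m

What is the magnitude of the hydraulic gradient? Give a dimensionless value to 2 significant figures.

With h = a·x + b·y + c and OW-A as origin, the differences give:
  (-30)·a + 45·b = -0.1
  (-70)·a + 125·b = -0.4
Eliminate b (×125 and ×45, subtract): -600·a = 5.50 → a = ∂h/∂x = -0.009167
Back-substitute: b = ∂h/∂y = -0.008333.
|∇h| = √(-0.009167² + -0.008333²) = 0.01239

0.012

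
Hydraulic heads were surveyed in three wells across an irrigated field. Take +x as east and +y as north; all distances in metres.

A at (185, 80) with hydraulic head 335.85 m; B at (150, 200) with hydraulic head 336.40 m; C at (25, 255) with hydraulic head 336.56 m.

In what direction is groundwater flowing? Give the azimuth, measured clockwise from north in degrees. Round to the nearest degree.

190°

Taking A as reference: B−A = (-35, 120, +0.55); C−A = (-160, 175, +0.71).
Solve a·Δx + b·Δy = Δh: det = (-35)·175 − (-160)·120 = 13075.
∂h/∂x = [(+0.55)·175 − (+0.71)·120] / 13075 = +0.0008451
∂h/∂y = [(-35)·(+0.71) − (-160)·(+0.55)] / 13075 = +0.004830
Flow direction (−∇h) has components (-0.0008451 E, -0.004830 N).
Azimuth = atan2(E, N) = atan2(-0.0008451, -0.004830) = 189.9° ≈ 190°.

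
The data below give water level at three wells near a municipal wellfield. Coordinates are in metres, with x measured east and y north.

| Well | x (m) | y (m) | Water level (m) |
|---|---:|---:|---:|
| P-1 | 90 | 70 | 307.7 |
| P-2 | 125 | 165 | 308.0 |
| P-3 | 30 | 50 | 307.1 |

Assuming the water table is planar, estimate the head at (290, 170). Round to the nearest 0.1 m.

With h = a·x + b·y + c and P-1 as origin, the differences give:
  35·a + 95·b = +0.3
  (-60)·a + (-20)·b = -0.6
Eliminate b (×(-20) and ×95, subtract): 5000·a = 51.00 → a = ∂h/∂x = +0.01020
Back-substitute: b = ∂h/∂y = -0.0006000.
h(290, 170) = 307.7 + (+0.01020)·(200) + (-0.0006000)·(100) = 307.7 +2.040 -0.060 = 309.680 m.

309.7 m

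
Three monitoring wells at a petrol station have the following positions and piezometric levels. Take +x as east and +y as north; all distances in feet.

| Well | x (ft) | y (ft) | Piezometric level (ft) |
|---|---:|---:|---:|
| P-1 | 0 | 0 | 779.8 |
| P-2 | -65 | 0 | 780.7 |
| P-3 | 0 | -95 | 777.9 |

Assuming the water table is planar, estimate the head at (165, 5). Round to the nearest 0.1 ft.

777.6 ft

∂h/∂x = (780.7 − 779.8) / (-65 − 0) = -0.01385
∂h/∂y = (777.9 − 779.8) / (-95 − 0) = +0.02000
h(165, 5) = 779.8 + (-0.01385)·(165) + (+0.02000)·(5) = 779.8 -2.285 +0.100 = 777.615 ft.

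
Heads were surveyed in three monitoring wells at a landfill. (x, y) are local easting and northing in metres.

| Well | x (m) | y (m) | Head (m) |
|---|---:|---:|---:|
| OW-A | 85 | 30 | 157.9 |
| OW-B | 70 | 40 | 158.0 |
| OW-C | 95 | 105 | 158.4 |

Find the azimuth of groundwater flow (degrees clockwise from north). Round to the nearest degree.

Differences from OW-A: to OW-B (Δx, Δy, Δh) = (-15, 10, +0.1); to OW-C = (10, 75, +0.5).
Determinant of the coordinate differences = (-15)·75 − 10·10 = -1225.
∂h/∂x = [(+0.1)·75 − (+0.5)·10] / -1225 = -0.002041
∂h/∂y = [(-15)·(+0.5) − 10·(+0.1)] / -1225 = +0.006939
Flow direction (−∇h) has components (+0.002041 E, -0.006939 N).
Azimuth = atan2(E, N) = atan2(+0.002041, -0.006939) = 163.6° ≈ 164°.

164°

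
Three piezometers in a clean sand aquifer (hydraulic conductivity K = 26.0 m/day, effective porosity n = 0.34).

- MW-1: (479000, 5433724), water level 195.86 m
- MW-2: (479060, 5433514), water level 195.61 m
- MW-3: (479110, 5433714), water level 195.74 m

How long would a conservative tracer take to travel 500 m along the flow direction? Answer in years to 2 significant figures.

13 years

With h = a·x + b·y + c and MW-1 as origin, the differences give:
  60·a + (-210)·b = -0.25
  110·a + (-10)·b = -0.12
Eliminate b (×(-10) and ×(-210), subtract): 22500·a = -22.700 → a = ∂h/∂x = -0.001009
Back-substitute: b = ∂h/∂y = +0.0009022.
|∇h| = √(-0.001009² + 0.0009022²) = 0.001354
Seepage velocity v = K·i/n = 26.0 × 0.001354 / 0.34 = 0.1035 m/day.
t = 500 / 0.1035 = 4831 days = 13.2 years.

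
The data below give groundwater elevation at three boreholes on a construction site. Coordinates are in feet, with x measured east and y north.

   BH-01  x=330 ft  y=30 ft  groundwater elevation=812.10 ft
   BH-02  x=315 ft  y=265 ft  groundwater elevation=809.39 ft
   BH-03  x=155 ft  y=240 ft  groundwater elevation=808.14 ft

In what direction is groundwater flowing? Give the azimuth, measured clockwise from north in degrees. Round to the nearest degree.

319°

Taking BH-01 as reference: BH-02−BH-01 = (-15, 235, -2.71); BH-03−BH-01 = (-175, 210, -3.96).
Solve a·Δx + b·Δy = Δh: det = (-15)·210 − (-175)·235 = 37975.
∂h/∂x = [(-2.71)·210 − (-3.96)·235] / 37975 = +0.009519
∂h/∂y = [(-15)·(-3.96) − (-175)·(-2.71)] / 37975 = -0.01092
Flow direction (−∇h) has components (-0.009519 E, +0.01092 N).
Azimuth = atan2(E, N) = atan2(-0.009519, +0.01092) = 318.9° ≈ 319°.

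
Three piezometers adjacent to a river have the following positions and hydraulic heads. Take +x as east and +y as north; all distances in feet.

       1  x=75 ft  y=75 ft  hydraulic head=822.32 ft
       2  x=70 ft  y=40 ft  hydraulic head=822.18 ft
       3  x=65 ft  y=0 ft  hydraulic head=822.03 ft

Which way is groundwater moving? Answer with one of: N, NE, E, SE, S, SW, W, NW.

With h = a·x + b·y + c and 1 as origin, the differences give:
  (-5)·a + (-35)·b = -0.14
  (-10)·a + (-75)·b = -0.29
Eliminate b (×(-75) and ×(-35), subtract): 25·a = 0.350 → a = ∂h/∂x = +0.01400
Back-substitute: b = ∂h/∂y = +0.002000.
Flow = −∇h = (-0.01400 east, -0.002000 north), which points west.

W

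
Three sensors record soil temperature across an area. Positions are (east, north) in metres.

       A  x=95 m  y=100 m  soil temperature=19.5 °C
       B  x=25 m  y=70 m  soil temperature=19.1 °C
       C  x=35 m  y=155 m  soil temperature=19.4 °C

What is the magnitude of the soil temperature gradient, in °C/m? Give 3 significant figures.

0.00535 °C/m

With T = a·x + b·y + c and A as origin, the differences give:
  (-70)·a + (-30)·b = -0.4
  (-60)·a + 55·b = -0.1
Eliminate b (×55 and ×(-30), subtract): -5650·a = -25.00 → a = ∂T/∂x = +0.004425
Back-substitute: b = ∂T/∂y = +0.003009.
|∇f| = √(0.004425² + 0.003009²) = 0.005351 °C/m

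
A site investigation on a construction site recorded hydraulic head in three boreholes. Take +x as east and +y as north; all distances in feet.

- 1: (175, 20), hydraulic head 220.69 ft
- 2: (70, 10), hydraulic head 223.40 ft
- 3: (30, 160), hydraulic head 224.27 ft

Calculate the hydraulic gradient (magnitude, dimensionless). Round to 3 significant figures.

Differences from 1: to 2 (Δx, Δy, Δh) = (-105, -10, +2.71); to 3 = (-145, 140, +3.58).
Determinant of the coordinate differences = (-105)·140 − (-145)·(-10) = -16150.
∂h/∂x = [(+2.71)·140 − (+3.58)·(-10)] / -16150 = -0.02571
∂h/∂y = [(-105)·(+3.58) − (-145)·(+2.71)] / -16150 = -0.001056
|∇h| = √(-0.02571² + -0.001056²) = 0.02573

0.0257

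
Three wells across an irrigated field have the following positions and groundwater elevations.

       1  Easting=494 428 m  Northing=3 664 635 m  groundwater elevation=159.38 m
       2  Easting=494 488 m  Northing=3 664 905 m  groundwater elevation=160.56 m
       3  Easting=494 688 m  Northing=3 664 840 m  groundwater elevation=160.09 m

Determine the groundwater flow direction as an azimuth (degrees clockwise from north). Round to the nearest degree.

169°

Taking 1 as reference: 2−1 = (60, 270, +1.18); 3−1 = (260, 205, +0.71).
Solve a·Δx + b·Δy = Δh: det = 60·205 − 260·270 = -57900.
∂h/∂x = [(+1.18)·205 − (+0.71)·270] / -57900 = -0.0008670
∂h/∂y = [60·(+0.71) − 260·(+1.18)] / -57900 = +0.004563
Flow direction (−∇h) has components (+0.0008670 E, -0.004563 N).
Azimuth = atan2(E, N) = atan2(+0.0008670, -0.004563) = 169.2° ≈ 169°.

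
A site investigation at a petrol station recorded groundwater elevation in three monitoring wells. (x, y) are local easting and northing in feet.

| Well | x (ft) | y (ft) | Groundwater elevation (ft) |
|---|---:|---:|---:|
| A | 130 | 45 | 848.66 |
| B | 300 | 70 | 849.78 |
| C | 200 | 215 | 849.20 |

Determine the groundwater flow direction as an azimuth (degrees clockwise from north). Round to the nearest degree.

With h = a·x + b·y + c and A as origin, the differences give:
  170·a + 25·b = +1.12
  70·a + 170·b = +0.54
Eliminate b (×170 and ×25, subtract): 27150·a = 176.900 → a = ∂h/∂x = +0.006516
Back-substitute: b = ∂h/∂y = +0.0004936.
Flow direction (−∇h) has components (-0.006516 E, -0.0004936 N).
Azimuth = atan2(E, N) = atan2(-0.006516, -0.0004936) = 265.7° ≈ 266°.

266°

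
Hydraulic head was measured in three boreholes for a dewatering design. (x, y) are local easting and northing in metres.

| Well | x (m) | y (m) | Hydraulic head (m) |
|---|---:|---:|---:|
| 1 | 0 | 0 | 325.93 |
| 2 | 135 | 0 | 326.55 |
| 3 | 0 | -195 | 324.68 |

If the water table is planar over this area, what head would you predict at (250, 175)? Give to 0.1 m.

328.2 m

∂h/∂x = (326.55 − 325.93) / (135 − 0) = +0.004593
∂h/∂y = (324.68 − 325.93) / (-195 − 0) = +0.006410
h(250, 175) = 325.93 + (+0.004593)·(250) + (+0.006410)·(175) = 325.93 +1.148 +1.122 = 328.200 m.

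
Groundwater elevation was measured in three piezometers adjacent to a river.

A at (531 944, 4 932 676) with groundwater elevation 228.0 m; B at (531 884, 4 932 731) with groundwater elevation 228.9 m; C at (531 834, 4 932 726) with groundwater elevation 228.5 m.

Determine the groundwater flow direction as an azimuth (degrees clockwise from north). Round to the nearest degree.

With h = a·x + b·y + c and A as origin, the differences give:
  (-60)·a + 55·b = +0.9
  (-110)·a + 50·b = +0.5
Eliminate b (×50 and ×55, subtract): 3050·a = 17.50 → a = ∂h/∂x = +0.005738
Back-substitute: b = ∂h/∂y = +0.02262.
Flow direction (−∇h) has components (-0.005738 E, -0.02262 N).
Azimuth = atan2(E, N) = atan2(-0.005738, -0.02262) = 194.2° ≈ 194°.

194°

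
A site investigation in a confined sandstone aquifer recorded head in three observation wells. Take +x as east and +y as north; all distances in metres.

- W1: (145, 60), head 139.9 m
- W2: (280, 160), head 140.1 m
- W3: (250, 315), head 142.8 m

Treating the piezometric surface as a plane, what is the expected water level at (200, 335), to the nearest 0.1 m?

143.6 m

Three-point gradient (reference W1): Δ to W2 = (135, 100, +0.2), Δ to W3 = (105, 255, +2.9).
∂h/∂x = -0.009990, ∂h/∂y = +0.01549 (det = 23925).
h(200, 335) = 139.9 + (-0.009990)·(55) + (+0.01549)·(275) = 139.9 -0.549 +4.259 = 143.609 m.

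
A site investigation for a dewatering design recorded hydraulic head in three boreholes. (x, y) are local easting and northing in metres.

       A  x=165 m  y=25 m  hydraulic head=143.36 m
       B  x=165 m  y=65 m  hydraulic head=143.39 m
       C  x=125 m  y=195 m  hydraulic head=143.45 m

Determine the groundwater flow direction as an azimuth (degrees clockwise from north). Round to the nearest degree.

231°

Taking A as reference: B−A = (0, 40, +0.03); C−A = (-40, 170, +0.09).
Determinant of the coordinate differences = 0·170 − (-40)·40 = 1600.
∂h/∂x = [(+0.03)·170 − (+0.09)·40] / 1600 = +0.0009375
∂h/∂y = [0·(+0.09) − (-40)·(+0.03)] / 1600 = +0.0007500
Flow direction (−∇h) has components (-0.0009375 E, -0.0007500 N).
Azimuth = atan2(E, N) = atan2(-0.0009375, -0.0007500) = 231.3° ≈ 231°.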